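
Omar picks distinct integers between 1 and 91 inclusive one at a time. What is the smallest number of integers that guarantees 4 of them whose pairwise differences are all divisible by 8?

25

Integers whose pairwise differences are multiples of 8 are exactly those sharing a remainder mod 8. By the pigeonhole principle, the 8 residue classes mod 8 are the pigeonholes.
With 24 integers one could put 3 in each residue class and have no class reach 4.
The 25th integer pushes some class to 4, so 8·3 + 1 = 25.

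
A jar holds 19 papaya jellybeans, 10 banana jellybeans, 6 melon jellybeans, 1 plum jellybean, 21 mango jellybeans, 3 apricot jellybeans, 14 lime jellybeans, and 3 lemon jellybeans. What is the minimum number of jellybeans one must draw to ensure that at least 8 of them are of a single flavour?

42

By pigeonhole, put each drawn jellybean into a box by flavour. The largest draw with every box below 8 takes min(count, 7) from each flavour; flavours with fewer than 7 contribute all they have.
Σ min(cᵢ, 7) = 7 + 7 + 6 + 1 + 7 + 3 + 7 + 3 = 41.
Draw number 41 + 1 = 42 must push one box to 8.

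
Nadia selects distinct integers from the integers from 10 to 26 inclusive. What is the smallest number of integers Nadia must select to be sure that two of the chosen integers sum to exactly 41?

Two chosen integers sum to 41 exactly when both halves of some pair {x, 41−x} with 15 ≤ x ≤ 41−x ≤ 26 are chosen — 6 such pairs.
The remaining 5 elements (those with no distinct partner in range) can never complete a 41-sum, so the worst case takes all of them and one from each pair: 5 + 6 = 11.
The 12th integer has to be the second member of some pair, so 11 + 1 = 12.

12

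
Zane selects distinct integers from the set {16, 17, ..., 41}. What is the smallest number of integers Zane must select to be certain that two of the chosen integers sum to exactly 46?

Two chosen integers sum to 46 exactly when both halves of some pair {x, 46−x} with 16 ≤ x ≤ 46−x ≤ 30 are chosen — 7 such pairs.
The remaining 12 elements (those with no distinct partner in range) can never complete a 46-sum, so the worst case takes all of them and one from each pair: 12 + 7 = 19.
By the pigeonhole principle, the 20th integer has to be the second member of some pair, so 19 + 1 = 20.

20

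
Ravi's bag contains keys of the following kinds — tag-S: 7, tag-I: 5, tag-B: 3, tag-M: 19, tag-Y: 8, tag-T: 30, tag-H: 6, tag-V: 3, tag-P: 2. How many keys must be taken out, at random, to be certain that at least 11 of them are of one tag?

55

Put each drawn key into a box by tag. The largest draw with every box below 11 takes min(count, 10) from each tag; tags with fewer than 10 contribute all they have.
Σ min(cᵢ, 10) = 7 + 5 + 3 + 10 + 8 + 10 + 6 + 3 + 2 = 54.
Draw number 54 + 1 = 55 must push one box to 11.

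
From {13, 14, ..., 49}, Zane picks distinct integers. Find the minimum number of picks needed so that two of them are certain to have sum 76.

27

Group the elements by complementary pair {x, 76−x}: {27,49}, {28,48}, {29,47}, …, giving 11 two-element pairs, the single value 38 (it cannot pair with itself since the integers are distinct), and 14 integers whose partner 76−x falls outside [13,49].
By pigeonhole, treating each of those 26 groups as a pigeonhole, one can pick one integer per group — 26 integers — with no two summing to 76.
The 27th integer lands in an occupied pair, forcing a sum of 76.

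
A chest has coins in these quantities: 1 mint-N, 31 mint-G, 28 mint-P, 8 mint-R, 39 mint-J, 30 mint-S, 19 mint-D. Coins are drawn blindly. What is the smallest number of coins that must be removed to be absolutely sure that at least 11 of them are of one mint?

An adversary could hand out at most 10 coins per mint (mint-N, mint-R run out sooner): 1 + 10 + 10 + 8 + 10 + 10 + 10 = 59 coins and still no mint has 11.
Pigeonhole: one more coin lands in a mint already at 10, so 60 draws are enough and 59 are not.

60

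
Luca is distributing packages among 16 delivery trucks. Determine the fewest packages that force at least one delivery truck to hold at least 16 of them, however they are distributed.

With 240 packages one could put exactly 15 in each of the 16 delivery trucks, and no delivery truck would reach 16.
By pigeonhole, one more package must land in a delivery truck that already has 15, giving it 16.
So 16 × 15 + 1 = 241 packages are required.

241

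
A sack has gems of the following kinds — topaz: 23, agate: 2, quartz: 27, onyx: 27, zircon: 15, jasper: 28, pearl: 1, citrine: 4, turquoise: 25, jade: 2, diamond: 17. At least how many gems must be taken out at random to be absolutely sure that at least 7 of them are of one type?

52

An adversary could hand out at most 6 gems per type (4 types run out sooner): 6 + 2 + 6 + 6 + 6 + 6 + 1 + 4 + 6 + 2 + 6 = 51 gems and still no type has 7.
One more gem lands in a type already at 6, so 52 draws are enough and 51 are not.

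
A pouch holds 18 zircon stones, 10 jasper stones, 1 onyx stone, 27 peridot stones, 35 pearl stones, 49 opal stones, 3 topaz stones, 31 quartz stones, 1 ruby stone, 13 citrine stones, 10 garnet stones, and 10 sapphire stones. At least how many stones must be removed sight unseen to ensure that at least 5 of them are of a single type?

An adversary could hand out at most 4 stones per type (onyx, topaz, ruby run out sooner): 4 + 4 + 1 + 4 + 4 + 4 + 3 + 4 + 1 + 4 + 4 + 4 = 41 stones and still no type has 5.
One more stone lands in a type already at 4, so 42 draws are enough and 41 are not.

42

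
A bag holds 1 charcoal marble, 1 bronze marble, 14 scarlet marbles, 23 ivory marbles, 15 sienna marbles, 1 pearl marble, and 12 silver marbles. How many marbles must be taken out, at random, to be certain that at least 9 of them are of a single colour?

36

The 7 colours are the holes; the marbles drawn are the pigeons.
To avoid 9 of any one colour, the worst case takes at most 8 of each colour, or every marble of a colour that has fewer than 8.
That gives 1 + 1 + 8 + 8 + 8 + 1 + 8 = 35 marbles with no colour reaching 9.
The next marble forces some colour to 9, so 35 + 1 = 36.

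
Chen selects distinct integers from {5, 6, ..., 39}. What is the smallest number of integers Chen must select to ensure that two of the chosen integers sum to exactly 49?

A set avoiding the sum 49 can contain at most one of each pair {x, 49−x}, plus the 5 elements whose complement lies outside the range.
The integers 5, …, 24 (20 of them) are such a set: any two sum to at least 5+6 = 11 and at most 23+24 = 47 < 49.
Any 21st integer completes one of the 15 pairs, so 21 choices force a sum of 49.

21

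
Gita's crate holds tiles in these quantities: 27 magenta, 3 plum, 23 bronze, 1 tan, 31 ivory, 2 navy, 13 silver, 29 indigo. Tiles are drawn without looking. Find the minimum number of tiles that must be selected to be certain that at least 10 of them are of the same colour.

Pigeonhole: the 8 colours are the holes; the tiles drawn are the pigeons.
To avoid 10 of any one colour, the worst case takes at most 9 of each colour, or every tile of a colour that has fewer than 9.
That gives 9 + 3 + 9 + 1 + 9 + 2 + 9 + 9 = 51 tiles with no colour reaching 10.
The next tile forces some colour to 10, so 51 + 1 = 52.

52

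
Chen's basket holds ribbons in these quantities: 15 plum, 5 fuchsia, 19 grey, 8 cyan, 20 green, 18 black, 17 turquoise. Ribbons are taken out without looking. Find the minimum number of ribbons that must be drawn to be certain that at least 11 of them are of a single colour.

An adversary could hand out at most 10 ribbons per colour (fuchsia, cyan run out sooner): 10 + 5 + 10 + 8 + 10 + 10 + 10 = 63 ribbons and still no colour has 11.
Pigeonhole: one more ribbon lands in a colour already at 10, so 64 draws are enough and 63 are not.

64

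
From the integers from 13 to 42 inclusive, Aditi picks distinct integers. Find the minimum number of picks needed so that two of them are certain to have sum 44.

22

Group the elements by complementary pair {x, 44−x}: {13,31}, {14,30}, {15,29}, …, giving 9 two-element pairs, the single value 22 (it cannot pair with itself since the integers are distinct), and 11 integers whose partner 44−x falls outside [13,42].
By pigeonhole, treating each of those 21 groups as a pigeonhole, one can pick one integer per group — 21 integers — with no two summing to 44.
The 22nd integer lands in an occupied pair, forcing a sum of 44.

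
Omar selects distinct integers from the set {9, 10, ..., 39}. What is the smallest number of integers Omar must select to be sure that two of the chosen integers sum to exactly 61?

23

A set avoiding the sum 61 can contain at most one of each pair {x, 61−x}, plus the 13 elements whose complement lies outside the range.
The integers 9, …, 30 (22 of them) are such a set: any two sum to at least 9+10 = 19 and at most 29+30 = 59 < 61.
Any 23rd integer completes one of the 9 pairs, so 23 choices force a sum of 61.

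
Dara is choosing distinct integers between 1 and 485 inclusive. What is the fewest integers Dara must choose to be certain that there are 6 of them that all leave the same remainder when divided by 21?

The 21 residue classes mod 21 are the pigeonholes.
With 105 integers one could put 5 in each residue class and have no class reach 6.
The 106th integer pushes some class to 6, so 21·5 + 1 = 106.

106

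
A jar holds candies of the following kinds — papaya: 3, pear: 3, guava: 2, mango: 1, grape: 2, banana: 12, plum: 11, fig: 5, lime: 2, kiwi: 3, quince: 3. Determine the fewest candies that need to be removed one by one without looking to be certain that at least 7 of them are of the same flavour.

The 11 flavours are the holes; the candies drawn are the pigeons.
To avoid 7 of any one flavour, the worst case takes at most 6 of each flavour, or every candy of a flavour that has fewer than 6.
That gives 3 + 3 + 2 + 1 + 2 + 6 + 6 + 5 + 2 + 3 + 3 = 36 candies with no flavour reaching 7.
The next candy forces some flavour to 7, so 36 + 1 = 37.

37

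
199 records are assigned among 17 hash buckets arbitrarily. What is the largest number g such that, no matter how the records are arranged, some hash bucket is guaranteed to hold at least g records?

The 17 hash buckets are the holes and the 199 records are the pigeons.
If every hash bucket held at most 11 records, the total would be at most 17 × 11 = 187, which is less than 199.
So some hash bucket holds at least ⌈199/17⌉ = 12 records.

12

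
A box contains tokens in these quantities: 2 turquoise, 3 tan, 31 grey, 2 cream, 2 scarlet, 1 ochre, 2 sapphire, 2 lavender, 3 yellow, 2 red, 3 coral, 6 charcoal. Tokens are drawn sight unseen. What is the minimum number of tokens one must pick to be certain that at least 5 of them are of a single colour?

31

Put each drawn token into a box by colour. The largest draw with every box below 5 takes min(count, 4) from each colour; colours with fewer than 4 contribute all they have.
Σ min(cᵢ, 4) = 2 + 3 + 4 + 2 + 2 + 1 + 2 + 2 + 3 + 2 + 3 + 4 = 30.
Draw number 30 + 1 = 31 must push one box to 5.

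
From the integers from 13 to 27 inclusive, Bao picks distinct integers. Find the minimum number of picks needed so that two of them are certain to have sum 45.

11

Group the elements by complementary pair {x, 45−x}: {18,27}, {19,26}, {20,25}, …, giving 5 two-element pairs and 5 integers whose partner 45−x falls outside [13,27].
Treating each of those 10 groups as a pigeonhole, one can pick one integer per group — 10 integers — with no two summing to 45.
The 11th integer lands in an occupied pair, forcing a sum of 45.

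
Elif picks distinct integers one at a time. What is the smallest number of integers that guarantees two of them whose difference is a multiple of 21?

22

Integers whose pairwise differences are multiples of 21 are exactly those sharing a remainder mod 21. Pigeonhole: the 21 residue classes mod 21 are the pigeonholes.
With 21 integers one could put 1 in each residue class and have no class reach 2.
The 22nd integer pushes some class to 2, so 21·1 + 1 = 22.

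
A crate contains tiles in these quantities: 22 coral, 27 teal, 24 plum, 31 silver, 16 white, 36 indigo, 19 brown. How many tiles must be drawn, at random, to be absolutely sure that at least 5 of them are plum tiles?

In the worst case for collecting plum tiles, every non-plum tile comes out first.
There are 22 + 27 + 31 + 16 + 36 + 19 = 151 non-plum tiles altogether.
After those, each further tile must be plum, so 151 + 5 = 156 draws guarantee 5 plum tiles.

156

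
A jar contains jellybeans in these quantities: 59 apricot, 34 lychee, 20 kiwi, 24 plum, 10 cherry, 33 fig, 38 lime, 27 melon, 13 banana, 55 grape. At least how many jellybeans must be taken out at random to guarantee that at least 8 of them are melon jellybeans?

In the worst case for collecting melon jellybeans, every non-melon jellybean comes out first.
There are 59 + 34 + 20 + 24 + 10 + 33 + 38 + 13 + 55 = 286 non-melon jellybeans altogether.
After those, each further jellybean must be melon, so 286 + 8 = 294 draws guarantee 8 melon jellybeans.

294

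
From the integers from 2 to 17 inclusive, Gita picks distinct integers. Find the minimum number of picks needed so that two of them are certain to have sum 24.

A set avoiding the sum 24 can contain at most one of each pair {x, 24−x}, plus the 6 elements whose complement lies outside the range or equal to its own complement.
The integers 2, …, 12 (11 of them) are such a set: any two sum to at least 2+3 = 5 and at most 11+12 = 23 < 24.
By pigeonhole, any 12th integer completes one of the 5 pairs, so 12 choices force a sum of 24.

12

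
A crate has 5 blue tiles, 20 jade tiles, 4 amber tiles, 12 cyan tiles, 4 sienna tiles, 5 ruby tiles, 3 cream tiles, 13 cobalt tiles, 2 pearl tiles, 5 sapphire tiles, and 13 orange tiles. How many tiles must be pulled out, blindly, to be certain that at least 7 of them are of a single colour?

Put each drawn tile into a box by colour. The largest draw with every box below 7 takes min(count, 6) from each colour; colours with fewer than 6 contribute all they have.
Σ min(cᵢ, 6) = 5 + 6 + 4 + 6 + 4 + 5 + 3 + 6 + 2 + 5 + 6 = 52.
Draw number 52 + 1 = 53 must push one box to 7.

53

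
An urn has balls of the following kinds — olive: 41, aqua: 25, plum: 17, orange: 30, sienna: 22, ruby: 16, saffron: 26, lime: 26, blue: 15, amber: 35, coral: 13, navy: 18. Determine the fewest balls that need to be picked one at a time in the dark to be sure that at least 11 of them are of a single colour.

121

An adversary could hand out at most 10 balls per colour: 10 + 10 + 10 + 10 + 10 + 10 + 10 + 10 + 10 + 10 + 10 + 10 = 120 balls and still no colour has 11.
One more ball lands in a colour already at 10, so 121 draws are enough and 120 are not.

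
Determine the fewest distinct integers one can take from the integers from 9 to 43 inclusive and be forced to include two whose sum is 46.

Group the elements by complementary pair {x, 46−x}: {9,37}, {10,36}, {11,35}, …, giving 14 two-element pairs, the single value 23 (it cannot pair with itself since the integers are distinct), and 6 integers whose partner 46−x falls outside [9,43].
By pigeonhole, treating each of those 21 groups as a pigeonhole, one can pick one integer per group — 21 integers — with no two summing to 46.
The 22nd integer lands in an occupied pair, forcing a sum of 46.

22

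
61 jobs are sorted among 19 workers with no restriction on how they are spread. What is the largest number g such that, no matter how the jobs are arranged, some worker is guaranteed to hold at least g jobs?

Pigeonhole: the 19 workers are the holes and the 61 jobs are the pigeons.
If every worker held at most 3 jobs, the total would be at most 19 × 3 = 57, which is less than 61.
So some worker holds at least ⌈61/19⌉ = 4 jobs.

4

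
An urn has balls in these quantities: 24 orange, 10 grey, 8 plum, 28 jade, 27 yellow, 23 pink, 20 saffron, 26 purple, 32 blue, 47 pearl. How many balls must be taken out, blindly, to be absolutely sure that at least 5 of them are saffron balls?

230

In the worst case for collecting saffron balls, every non-saffron ball comes out first.
There are 24 + 10 + 8 + 28 + 27 + 23 + 26 + 32 + 47 = 225 non-saffron balls altogether.
After those, each further ball must be saffron, so 225 + 5 = 230 draws guarantee 5 saffron balls.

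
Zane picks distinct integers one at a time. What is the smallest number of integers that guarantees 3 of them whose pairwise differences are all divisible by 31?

Integers whose pairwise differences are multiples of 31 are exactly those sharing a remainder mod 31. The 31 residue classes mod 31 are the pigeonholes.
With 62 integers one could put 2 in each residue class and have no class reach 3.
The 63rd integer pushes some class to 3, so 31·2 + 1 = 63.

63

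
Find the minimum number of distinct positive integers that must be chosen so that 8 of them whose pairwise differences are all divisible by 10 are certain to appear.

71

Integers whose pairwise differences are multiples of 10 are exactly those sharing a remainder mod 10. Pigeonhole: the 10 residue classes mod 10 are the pigeonholes.
With 70 integers one could put 7 in each residue class and have no class reach 8.
The 71st integer pushes some class to 8, so 10·7 + 1 = 71.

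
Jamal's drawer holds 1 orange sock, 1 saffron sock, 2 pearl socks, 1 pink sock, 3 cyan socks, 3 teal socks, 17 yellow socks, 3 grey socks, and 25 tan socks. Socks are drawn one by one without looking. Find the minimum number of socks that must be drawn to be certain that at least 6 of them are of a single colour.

By pigeonhole, the 9 colours are the holes; the socks drawn are the pigeons.
To avoid 6 of any one colour, the worst case takes at most 5 of each colour, or every sock of a colour that has fewer than 5.
That gives 1 + 1 + 2 + 1 + 3 + 3 + 5 + 3 + 5 = 24 socks with no colour reaching 6.
The next sock forces some colour to 6, so 24 + 1 = 25.

25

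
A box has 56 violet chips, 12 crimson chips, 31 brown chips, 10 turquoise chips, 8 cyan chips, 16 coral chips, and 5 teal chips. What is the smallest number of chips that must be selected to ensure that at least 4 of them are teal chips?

137

In the worst case for collecting teal chips, every non-teal chip comes out first.
There are 56 + 12 + 31 + 10 + 8 + 16 = 133 non-teal chips altogether.
After those, each further chip must be teal, so 133 + 4 = 137 draws guarantee 4 teal chips.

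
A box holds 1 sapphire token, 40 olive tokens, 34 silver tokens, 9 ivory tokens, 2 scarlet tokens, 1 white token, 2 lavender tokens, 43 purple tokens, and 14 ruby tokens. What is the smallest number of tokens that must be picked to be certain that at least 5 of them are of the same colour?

27

The 9 colours are the holes; the tokens drawn are the pigeons.
To avoid 5 of any one colour, the worst case takes at most 4 of each colour, or every token of a colour that has fewer than 4.
That gives 1 + 4 + 4 + 4 + 2 + 1 + 2 + 4 + 4 = 26 tokens with no colour reaching 5.
The next token forces some colour to 5, so 26 + 1 = 27.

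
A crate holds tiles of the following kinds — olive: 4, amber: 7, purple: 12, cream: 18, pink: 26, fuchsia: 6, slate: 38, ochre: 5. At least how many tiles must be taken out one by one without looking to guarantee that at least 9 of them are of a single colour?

55

The 8 colours are the holes; the tiles drawn are the pigeons.
To avoid 9 of any one colour, the worst case takes at most 8 of each colour, or every tile of a colour that has fewer than 8.
That gives 4 + 7 + 8 + 8 + 8 + 6 + 8 + 5 = 54 tiles with no colour reaching 9.
The next tile forces some colour to 9, so 54 + 1 = 55.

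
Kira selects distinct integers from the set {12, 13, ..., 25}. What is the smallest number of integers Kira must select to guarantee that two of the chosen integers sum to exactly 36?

9

Group the elements by complementary pair {x, 36−x}: {12,24}, {13,23}, {14,22}, …, giving 6 two-element pairs; the single value 18 (it cannot pair with itself since the integers are distinct); and 1 integer whose partner 36−x falls outside [12,25].
Treating each of those 8 groups as a pigeonhole, one can pick one integer per group — 8 integers — with no two summing to 36.
The 9th integer lands in an occupied pair, forcing a sum of 36.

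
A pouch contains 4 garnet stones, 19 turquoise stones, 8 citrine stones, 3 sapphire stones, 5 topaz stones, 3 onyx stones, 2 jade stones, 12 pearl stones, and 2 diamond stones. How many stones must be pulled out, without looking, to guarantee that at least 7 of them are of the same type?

Pigeonhole: the 9 types are the holes; the stones drawn are the pigeons.
To avoid 7 of any one type, the worst case takes at most 6 of each type, or every stone of a type that has fewer than 6.
That gives 4 + 6 + 6 + 3 + 5 + 3 + 2 + 6 + 2 = 37 stones with no type reaching 7.
The next stone forces some type to 7, so 37 + 1 = 38.

38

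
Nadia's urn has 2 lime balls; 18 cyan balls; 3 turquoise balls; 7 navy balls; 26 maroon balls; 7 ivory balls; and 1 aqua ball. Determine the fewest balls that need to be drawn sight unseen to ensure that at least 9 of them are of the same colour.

37

Pigeonhole: the 7 colours are the holes; the balls drawn are the pigeons.
To avoid 9 of any one colour, the worst case takes at most 8 of each colour, or every ball of a colour that has fewer than 8.
That gives 2 + 8 + 3 + 7 + 8 + 7 + 1 = 36 balls with no colour reaching 9.
The next ball forces some colour to 9, so 36 + 1 = 37.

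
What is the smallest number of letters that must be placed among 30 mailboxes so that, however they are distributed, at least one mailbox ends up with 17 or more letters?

481

With 480 letters one could put exactly 16 in each of the 30 mailboxes, and no mailbox would reach 17.
One more letter must land in a mailbox that already has 16, giving it 17.
So 30 × 16 + 1 = 481 letters are required.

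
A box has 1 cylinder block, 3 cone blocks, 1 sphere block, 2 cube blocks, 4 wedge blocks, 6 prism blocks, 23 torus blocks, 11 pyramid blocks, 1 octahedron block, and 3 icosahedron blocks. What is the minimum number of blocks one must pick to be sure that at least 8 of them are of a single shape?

36

The 10 shapes are the holes; the blocks drawn are the pigeons.
To avoid 8 of any one shape, the worst case takes at most 7 of each shape, or every block of a shape that has fewer than 7.
That gives 1 + 3 + 1 + 2 + 4 + 6 + 7 + 7 + 1 + 3 = 35 blocks with no shape reaching 8.
The next block forces some shape to 8, so 35 + 1 = 36.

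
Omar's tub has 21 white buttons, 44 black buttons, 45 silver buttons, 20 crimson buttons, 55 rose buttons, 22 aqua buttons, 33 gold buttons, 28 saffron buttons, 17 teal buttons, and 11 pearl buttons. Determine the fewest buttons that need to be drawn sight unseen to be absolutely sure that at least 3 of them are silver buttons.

254

In the worst case for collecting silver buttons, every non-silver button comes out first.
There are 21 + 44 + 20 + 55 + 22 + 33 + 28 + 17 + 11 = 251 non-silver buttons altogether.
After those, each further button must be silver, so 251 + 3 = 254 draws guarantee 3 silver buttons.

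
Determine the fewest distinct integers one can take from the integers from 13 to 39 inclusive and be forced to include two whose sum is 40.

21

Two chosen integers sum to 40 exactly when both halves of some pair {x, 40−x} with 13 ≤ x ≤ 40−x ≤ 27 are chosen — 7 such pairs.
The remaining 13 elements (those with no distinct partner in range) can never complete a 40-sum, so the worst case takes all of them and one from each pair: 13 + 7 = 20.
The 21st integer has to be the second member of some pair, so 20 + 1 = 21.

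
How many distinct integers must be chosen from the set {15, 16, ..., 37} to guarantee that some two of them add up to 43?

17

A set avoiding the sum 43 can contain at most one of each pair {x, 43−x}, plus the 9 elements whose complement lies outside the range.
The integers 22, …, 37 (16 of them) are such a set: any two sum to at least 22+23 = 45 > 43.
Pigeonhole: any 17th integer completes one of the 7 pairs, so 17 choices force a sum of 43.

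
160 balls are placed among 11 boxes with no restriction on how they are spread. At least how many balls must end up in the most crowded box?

The 11 boxes are the holes and the 160 balls are the pigeons.
If every box held at most 14 balls, the total would be at most 11 × 14 = 154, which is less than 160.
So some box holds at least ⌈160/11⌉ = 15 balls.

15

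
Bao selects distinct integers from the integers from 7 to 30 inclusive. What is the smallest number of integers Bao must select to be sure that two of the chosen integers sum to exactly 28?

18

Two chosen integers sum to 28 exactly when both halves of some pair {x, 28−x} with 7 ≤ x ≤ 28−x ≤ 21 are chosen — 7 such pairs.
The remaining 10 elements (those with no distinct partner in range) can never complete a 28-sum, so the worst case takes all of them and one from each pair: 10 + 7 = 17.
By pigeonhole, the 18th integer has to be the second member of some pair, so 17 + 1 = 18.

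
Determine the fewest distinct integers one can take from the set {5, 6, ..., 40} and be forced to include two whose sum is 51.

22

Group the elements by complementary pair {x, 51−x}: {11,40}, {12,39}, {13,38}, …, giving 15 two-element pairs and 6 integers whose partner 51−x falls outside [5,40].
Treating each of those 21 groups as a pigeonhole, one can pick one integer per group — 21 integers — with no two summing to 51.
The 22nd integer lands in an occupied pair, forcing a sum of 51.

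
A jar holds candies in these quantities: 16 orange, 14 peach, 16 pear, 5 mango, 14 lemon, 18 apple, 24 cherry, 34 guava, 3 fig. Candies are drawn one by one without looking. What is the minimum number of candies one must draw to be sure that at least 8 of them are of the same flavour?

Put each drawn candy into a box by flavour. The largest draw with every box below 8 takes min(count, 7) from each flavour; flavours with fewer than 7 contribute all they have.
Σ min(cᵢ, 7) = 7 + 7 + 7 + 5 + 7 + 7 + 7 + 7 + 3 = 57.
Draw number 57 + 1 = 58 must push one box to 8.

58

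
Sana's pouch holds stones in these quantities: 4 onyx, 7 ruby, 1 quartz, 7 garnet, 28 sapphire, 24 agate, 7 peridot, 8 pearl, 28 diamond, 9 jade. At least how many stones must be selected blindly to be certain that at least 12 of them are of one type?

An adversary could hand out at most 11 stones per type (7 types run out sooner): 4 + 7 + 1 + 7 + 11 + 11 + 7 + 8 + 11 + 9 = 76 stones and still no type has 12.
One more stone lands in a type already at 11, so 77 draws are enough and 76 are not.

77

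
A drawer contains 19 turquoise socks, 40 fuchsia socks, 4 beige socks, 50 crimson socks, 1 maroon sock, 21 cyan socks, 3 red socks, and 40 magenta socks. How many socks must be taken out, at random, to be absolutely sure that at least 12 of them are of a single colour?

64

Pigeonhole: put each drawn sock into a box by colour. The largest draw with every box below 12 takes min(count, 11) from each colour; colours with fewer than 11 contribute all they have.
Σ min(cᵢ, 11) = 11 + 11 + 4 + 11 + 1 + 11 + 3 + 11 = 63.
Draw number 63 + 1 = 64 must push one box to 12.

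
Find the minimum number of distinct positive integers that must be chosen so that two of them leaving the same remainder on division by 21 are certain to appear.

22

By pigeonhole, the 21 residue classes mod 21 are the pigeonholes.
With 21 integers one could put 1 in each residue class and have no class reach 2.
The 22nd integer pushes some class to 2, so 21·1 + 1 = 22.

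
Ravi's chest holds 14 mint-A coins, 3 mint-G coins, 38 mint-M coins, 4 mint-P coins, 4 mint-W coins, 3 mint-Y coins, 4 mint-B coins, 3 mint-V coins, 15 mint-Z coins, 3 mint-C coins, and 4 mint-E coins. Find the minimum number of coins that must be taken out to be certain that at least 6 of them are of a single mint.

44

An adversary could hand out at most 5 coins per mint (8 mints run out sooner): 5 + 3 + 5 + 4 + 4 + 3 + 4 + 3 + 5 + 3 + 4 = 43 coins and still no mint has 6.
One more coin lands in a mint already at 5, so 44 draws are enough and 43 are not.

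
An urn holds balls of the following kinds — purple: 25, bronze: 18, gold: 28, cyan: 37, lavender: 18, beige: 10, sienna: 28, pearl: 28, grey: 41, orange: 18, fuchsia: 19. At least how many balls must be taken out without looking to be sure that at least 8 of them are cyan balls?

241

In the worst case for collecting cyan balls, every non-cyan ball comes out first.
There are 25 + 18 + 28 + 18 + 10 + 28 + 28 + 41 + 18 + 19 = 233 non-cyan balls altogether.
After those, each further ball must be cyan, so 233 + 8 = 241 draws guarantee 8 cyan balls.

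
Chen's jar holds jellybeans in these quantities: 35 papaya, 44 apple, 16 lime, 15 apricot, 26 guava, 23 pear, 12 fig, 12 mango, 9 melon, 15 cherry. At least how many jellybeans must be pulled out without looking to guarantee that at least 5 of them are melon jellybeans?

203

In the worst case for collecting melon jellybeans, every non-melon jellybean comes out first.
There are 35 + 44 + 16 + 15 + 26 + 23 + 12 + 12 + 15 = 198 non-melon jellybeans altogether.
After those, each further jellybean must be melon, so 198 + 5 = 203 draws guarantee 5 melon jellybeans.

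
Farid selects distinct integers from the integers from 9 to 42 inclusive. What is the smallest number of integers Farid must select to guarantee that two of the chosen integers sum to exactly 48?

20

Group the elements by complementary pair {x, 48−x}: {9,39}, {10,38}, {11,37}, …, giving 15 two-element pairs; the single value 24 (it cannot pair with itself since the integers are distinct); and 3 integers whose partner 48−x falls outside [9,42].
Treating each of those 19 groups as a pigeonhole, one can pick one integer per group — 19 integers — with no two summing to 48.
The 20th integer lands in an occupied pair, forcing a sum of 48.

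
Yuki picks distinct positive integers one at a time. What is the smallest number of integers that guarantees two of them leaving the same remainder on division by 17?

The 17 residue classes mod 17 are the pigeonholes.
With 17 integers one could put 1 in each residue class and have no class reach 2.
The 18th integer pushes some class to 2, so 17·1 + 1 = 18.

18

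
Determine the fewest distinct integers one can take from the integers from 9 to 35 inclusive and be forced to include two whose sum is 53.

19

A set avoiding the sum 53 can contain at most one of each pair {x, 53−x}, plus the 9 elements whose complement lies outside the range.
The integers 9, …, 26 (18 of them) are such a set: any two sum to at least 9+10 = 19 and at most 25+26 = 51 < 53.
Any 19th integer completes one of the 9 pairs, so 19 choices force a sum of 53.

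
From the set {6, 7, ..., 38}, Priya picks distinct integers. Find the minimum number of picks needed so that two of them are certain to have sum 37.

Two chosen integers sum to 37 exactly when both halves of some pair {x, 37−x} with 6 ≤ x ≤ 37−x ≤ 31 are chosen — 13 such pairs.
The remaining 7 elements (those with no distinct partner in range) can never complete a 37-sum, so the worst case takes all of them and one from each pair: 7 + 13 = 20.
By the pigeonhole principle, the 21st integer has to be the second member of some pair, so 20 + 1 = 21.

21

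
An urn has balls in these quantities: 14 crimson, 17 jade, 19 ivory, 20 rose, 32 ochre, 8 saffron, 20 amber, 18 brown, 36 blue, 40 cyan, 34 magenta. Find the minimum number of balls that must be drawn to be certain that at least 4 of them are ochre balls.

230

In the worst case for collecting ochre balls, every non-ochre ball comes out first.
There are 14 + 17 + 19 + 20 + 8 + 20 + 18 + 36 + 40 + 34 = 226 non-ochre balls altogether.
After those, each further ball must be ochre, so 226 + 4 = 230 draws guarantee 4 ochre balls.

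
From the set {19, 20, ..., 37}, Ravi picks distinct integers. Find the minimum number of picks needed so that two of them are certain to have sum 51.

Group the elements by complementary pair {x, 51−x}: {19,32}, {20,31}, {21,30}, …, giving 7 two-element pairs and 5 integers whose partner 51−x falls outside [19,37].
Treating each of those 12 groups as a pigeonhole, one can pick one integer per group — 12 integers — with no two summing to 51.
The 13th integer lands in an occupied pair, forcing a sum of 51.

13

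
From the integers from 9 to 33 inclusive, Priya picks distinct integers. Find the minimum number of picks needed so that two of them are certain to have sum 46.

Two chosen integers sum to 46 exactly when both halves of some pair {x, 46−x} with 13 ≤ x ≤ 46−x ≤ 33 are chosen — 10 such pairs.
The remaining 5 elements (those with no distinct partner in range) can never complete a 46-sum, so the worst case takes all of them and one from each pair: 5 + 10 = 15.
Pigeonhole: the 16th integer has to be the second member of some pair, so 15 + 1 = 16.

16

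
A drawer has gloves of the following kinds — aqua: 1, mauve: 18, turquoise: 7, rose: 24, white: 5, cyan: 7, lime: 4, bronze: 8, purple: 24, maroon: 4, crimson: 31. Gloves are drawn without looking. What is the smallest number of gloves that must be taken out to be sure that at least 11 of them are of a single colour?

77

Put each drawn glove into a box by colour. The largest draw with every box below 11 takes min(count, 10) from each colour; colours with fewer than 10 contribute all they have.
Σ min(cᵢ, 10) = 1 + 10 + 7 + 10 + 5 + 7 + 4 + 8 + 10 + 4 + 10 = 76.
Draw number 76 + 1 = 77 must push one box to 11.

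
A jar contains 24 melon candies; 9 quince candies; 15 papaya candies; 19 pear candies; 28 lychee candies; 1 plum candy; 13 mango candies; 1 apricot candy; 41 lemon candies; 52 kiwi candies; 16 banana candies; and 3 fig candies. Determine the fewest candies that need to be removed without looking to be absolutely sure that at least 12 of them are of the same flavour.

103

The 12 flavours are the holes; the candies drawn are the pigeons.
To avoid 12 of any one flavour, the worst case takes at most 11 of each flavour, or every candy of a flavour that has fewer than 11.
That gives 11 + 9 + 11 + 11 + 11 + 1 + 11 + 1 + 11 + 11 + 11 + 3 = 102 candies with no flavour reaching 12.
The next candy forces some flavour to 12, so 102 + 1 = 103.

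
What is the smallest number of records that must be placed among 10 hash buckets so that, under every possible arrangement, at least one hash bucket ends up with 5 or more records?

With 40 records one could put exactly 4 in each of the 10 hash buckets, and no hash bucket would reach 5.
By pigeonhole, one more record must land in a hash bucket that already has 4, giving it 5.
So 10 × 4 + 1 = 41 records are required.

41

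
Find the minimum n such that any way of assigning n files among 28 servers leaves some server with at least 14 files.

With 364 files one could put exactly 13 in each of the 28 servers, and no server would reach 14.
One more file must land in a server that already has 13, giving it 14.
So 28 × 13 + 1 = 365 files are required.

365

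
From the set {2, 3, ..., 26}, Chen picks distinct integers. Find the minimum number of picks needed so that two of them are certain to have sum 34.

17

Group the elements by complementary pair {x, 34−x}: {8,26}, {9,25}, {10,24}, …, giving 9 two-element pairs, the single value 17 (it cannot pair with itself since the integers are distinct), and 6 integers whose partner 34−x falls outside [2,26].
By pigeonhole, treating each of those 16 groups as a pigeonhole, one can pick one integer per group — 16 integers — with no two summing to 34.
The 17th integer lands in an occupied pair, forcing a sum of 34.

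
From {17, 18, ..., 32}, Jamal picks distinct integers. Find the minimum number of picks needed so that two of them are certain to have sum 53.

A set avoiding the sum 53 can contain at most one of each pair {x, 53−x}, plus the 4 elements whose complement lies outside the range.
The integers 17, …, 26 (10 of them) are such a set: any two sum to at least 17+18 = 35 and at most 25+26 = 51 < 53.
Any 11th integer completes one of the 6 pairs, so 11 choices force a sum of 53.

11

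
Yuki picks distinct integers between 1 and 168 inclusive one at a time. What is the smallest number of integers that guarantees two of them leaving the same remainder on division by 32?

33

By pigeonhole, the 32 residue classes mod 32 are the pigeonholes.
With 32 integers one could put 1 in each residue class and have no class reach 2.
The 33rd integer pushes some class to 2, so 32·1 + 1 = 33.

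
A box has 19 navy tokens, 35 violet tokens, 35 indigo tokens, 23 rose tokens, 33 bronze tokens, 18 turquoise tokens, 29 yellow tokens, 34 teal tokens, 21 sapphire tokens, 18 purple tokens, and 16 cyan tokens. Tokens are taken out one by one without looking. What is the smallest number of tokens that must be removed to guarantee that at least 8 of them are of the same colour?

By pigeonhole, the 11 colours are the holes; the tokens drawn are the pigeons.
To avoid 8 of any one colour, the worst case takes at most 7 of each colour.
That gives 7 + 7 + 7 + 7 + 7 + 7 + 7 + 7 + 7 + 7 + 7 = 77 tokens with no colour reaching 8.
The next token forces some colour to 8, so 77 + 1 = 78.

78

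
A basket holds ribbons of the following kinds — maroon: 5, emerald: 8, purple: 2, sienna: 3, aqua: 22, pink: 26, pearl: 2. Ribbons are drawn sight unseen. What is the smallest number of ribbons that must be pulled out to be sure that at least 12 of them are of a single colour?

Put each drawn ribbon into a box by colour. The largest draw with every box below 12 takes min(count, 11) from each colour; colours with fewer than 11 contribute all they have.
Σ min(cᵢ, 11) = 5 + 8 + 2 + 3 + 11 + 11 + 2 = 42.
Draw number 42 + 1 = 43 must push one box to 12.

43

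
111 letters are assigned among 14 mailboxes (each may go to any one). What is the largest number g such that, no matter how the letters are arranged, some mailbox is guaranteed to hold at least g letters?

8

Pigeonhole: the 14 mailboxes are the holes and the 111 letters are the pigeons.
If every mailbox held at most 7 letters, the total would be at most 14 × 7 = 98, which is less than 111.
So some mailbox holds at least ⌈111/14⌉ = 8 letters.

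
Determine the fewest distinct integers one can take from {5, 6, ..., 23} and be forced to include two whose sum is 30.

12

Group the elements by complementary pair {x, 30−x}: {7,23}, {8,22}, {9,21}, …, giving 8 two-element pairs; the single value 15 (it cannot pair with itself since the integers are distinct); and 2 integers whose partner 30−x falls outside [5,23].
Treating each of those 11 groups as a pigeonhole, one can pick one integer per group — 11 integers — with no two summing to 30.
The 12th integer lands in an occupied pair, forcing a sum of 30.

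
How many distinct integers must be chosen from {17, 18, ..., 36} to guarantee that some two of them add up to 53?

A set avoiding the sum 53 can contain at most one of each pair {x, 53−x}.
The integers 27, …, 36 (10 of them) are such a set: any two sum to at least 27+28 = 55 > 53.
Pigeonhole: any 11th integer completes one of the 10 pairs, so 11 choices force a sum of 53.

11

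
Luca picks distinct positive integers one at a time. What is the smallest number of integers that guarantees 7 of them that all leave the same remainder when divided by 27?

163

By pigeonhole, the 27 residue classes mod 27 are the pigeonholes.
With 162 integers one could put 6 in each residue class and have no class reach 7.
The 163rd integer pushes some class to 7, so 27·6 + 1 = 163.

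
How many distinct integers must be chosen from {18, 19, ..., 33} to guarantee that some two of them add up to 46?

12

Group the elements by complementary pair {x, 46−x}: {18,28}, {19,27}, {20,26}, …, giving 5 two-element pairs, the single value 23 (it cannot pair with itself since the integers are distinct), and 5 integers whose partner 46−x falls outside [18,33].
By pigeonhole, treating each of those 11 groups as a pigeonhole, one can pick one integer per group — 11 integers — with no two summing to 46.
The 12th integer lands in an occupied pair, forcing a sum of 46.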